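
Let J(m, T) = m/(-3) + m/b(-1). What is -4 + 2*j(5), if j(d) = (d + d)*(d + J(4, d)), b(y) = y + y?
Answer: 88/3 ≈ 29.333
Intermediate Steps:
b(y) = 2*y
J(m, T) = -5*m/6 (J(m, T) = m/(-3) + m/((2*(-1))) = m*(-1/3) + m/(-2) = -m/3 + m*(-1/2) = -m/3 - m/2 = -5*m/6)
j(d) = 2*d*(-10/3 + d) (j(d) = (d + d)*(d - 5/6*4) = (2*d)*(d - 10/3) = (2*d)*(-10/3 + d) = 2*d*(-10/3 + d))
-4 + 2*j(5) = -4 + 2*((2/3)*5*(-10 + 3*5)) = -4 + 2*((2/3)*5*(-10 + 15)) = -4 + 2*((2/3)*5*5) = -4 + 2*(50/3) = -4 + 100/3 = 88/3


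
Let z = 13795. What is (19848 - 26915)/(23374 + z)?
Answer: -7067/37169 ≈ -0.19013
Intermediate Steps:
(19848 - 26915)/(23374 + z) = (19848 - 26915)/(23374 + 13795) = -7067/37169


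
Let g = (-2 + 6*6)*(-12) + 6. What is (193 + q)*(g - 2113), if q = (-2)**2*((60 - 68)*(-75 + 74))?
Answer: -565875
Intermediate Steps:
g = -402 (g = (-2 + 36)*(-12) + 6 = 34*(-12) + 6 = -408 + 6 = -402)
q = 32 (q = 4*(-8*(-1)) = 4*8 = 32)
(193 + q)*(g - 2113) = (193 + 32)*(-402 - 2113) = 225*(-2515) = -565875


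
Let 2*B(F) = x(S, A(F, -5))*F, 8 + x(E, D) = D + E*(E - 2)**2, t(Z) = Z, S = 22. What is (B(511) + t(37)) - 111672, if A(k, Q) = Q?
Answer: 4266887/2 ≈ 2.1334e+6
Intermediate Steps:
x(E, D) = -8 + D + E*(-2 + E)**2 (x(E, D) = -8 + (D + E*(E - 2)**2) = -8 + (D + E*(-2 + E)**2) = -8 + D + E*(-2 + E)**2)
B(F) = 8787*F/2 (B(F) = ((-8 - 5 + 22*(-2 + 22)**2)*F)/2 = ((-8 - 5 + 22*20**2)*F)/2 = ((-8 - 5 + 22*400)*F)/2 = ((-8 - 5 + 8800)*F)/2 = (8787*F)/2 = 8787*F/2)
(B(511) + t(37)) - 111672 = ((8787/2)*511 + 37) - 111672 = (4490157/2 + 37) - 111672 = 4490231/2 - 111672 = 4266887/2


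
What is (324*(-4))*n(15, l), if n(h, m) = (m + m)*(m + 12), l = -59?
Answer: -7187616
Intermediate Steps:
n(h, m) = 2*m*(12 + m) (n(h, m) = (2*m)*(12 + m) = 2*m*(12 + m))
(324*(-4))*n(15, l) = (324*(-4))*(2*(-59)*(12 - 59)) = -2592*(-59)*(-47) = -1296*5546 = -7187616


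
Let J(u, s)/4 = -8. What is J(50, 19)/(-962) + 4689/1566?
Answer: 253385/83694 ≈ 3.0275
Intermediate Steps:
J(u, s) = -32 (J(u, s) = 4*(-8) = -32)
J(50, 19)/(-962) + 4689/1566 = -32/(-962) + 4689/1566 = -32*(-1/962) + 4689*(1/1566) = 16/481 + 521/174 = 253385/83694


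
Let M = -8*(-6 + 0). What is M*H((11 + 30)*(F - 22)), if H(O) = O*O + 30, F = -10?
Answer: 82625952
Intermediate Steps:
M = 48 (M = -8*(-6) = 48)
H(O) = 30 + O**2 (H(O) = O**2 + 30 = 30 + O**2)
M*H((11 + 30)*(F - 22)) = 48*(30 + ((11 + 30)*(-10 - 22))**2) = 48*(30 + (41*(-32))**2) = 48*(30 + (-1312)**2) = 48*(30 + 1721344) = 48*1721374 = 82625952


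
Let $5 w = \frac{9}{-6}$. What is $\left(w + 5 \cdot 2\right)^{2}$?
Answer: $\frac{9409}{100} \approx 94.09$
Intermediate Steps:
$w = - \frac{3}{10}$ ($w = \frac{9 \frac{1}{-6}}{5} = \frac{9 \left(- \frac{1}{6}\right)}{5} = \frac{1}{5} \left(- \frac{3}{2}\right) = - \frac{3}{10} \approx -0.3$)
$\left(w + 5 \cdot 2\right)^{2} = \left(- \frac{3}{10} + 5 \cdot 2\right)^{2} = \left(- \frac{3}{10} + 10\right)^{2} = \left(\frac{97}{10}\right)^{2} = \frac{9409}{100}$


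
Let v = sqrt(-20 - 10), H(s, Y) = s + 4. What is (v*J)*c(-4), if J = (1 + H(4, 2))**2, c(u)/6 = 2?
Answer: 972*I*sqrt(30) ≈ 5323.9*I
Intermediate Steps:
c(u) = 12 (c(u) = 6*2 = 12)
H(s, Y) = 4 + s
v = I*sqrt(30) (v = sqrt(-30) = I*sqrt(30) ≈ 5.4772*I)
J = 81 (J = (1 + (4 + 4))**2 = (1 + 8)**2 = 9**2 = 81)
(v*J)*c(-4) = ((I*sqrt(30))*81)*12 = (81*I*sqrt(30))*12 = 972*I*sqrt(30)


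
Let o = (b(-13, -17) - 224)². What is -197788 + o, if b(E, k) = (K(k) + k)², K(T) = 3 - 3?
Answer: -193563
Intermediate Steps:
K(T) = 0
b(E, k) = k² (b(E, k) = (0 + k)² = k²)
o = 4225 (o = ((-17)² - 224)² = (289 - 224)² = 65² = 4225)
-197788 + o = -197788 + 4225 = -193563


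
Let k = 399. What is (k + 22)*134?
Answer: 56414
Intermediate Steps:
(k + 22)*134 = (399 + 22)*134 = 421*134 = 56414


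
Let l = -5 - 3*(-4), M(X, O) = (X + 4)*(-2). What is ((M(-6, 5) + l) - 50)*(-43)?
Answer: 1677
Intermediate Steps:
M(X, O) = -8 - 2*X (M(X, O) = (4 + X)*(-2) = -8 - 2*X)
l = 7 (l = -5 + 12 = 7)
((M(-6, 5) + l) - 50)*(-43) = (((-8 - 2*(-6)) + 7) - 50)*(-43) = (((-8 + 12) + 7) - 50)*(-43) = ((4 + 7) - 50)*(-43) = (11 - 50)*(-43) = -39*(-43) = 1677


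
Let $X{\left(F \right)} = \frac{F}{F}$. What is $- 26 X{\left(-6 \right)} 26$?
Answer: $-676$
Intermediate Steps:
$X{\left(F \right)} = 1$
$- 26 X{\left(-6 \right)} 26 = \left(-26\right) 1 \cdot 26 = \left(-26\right) 26 = -676$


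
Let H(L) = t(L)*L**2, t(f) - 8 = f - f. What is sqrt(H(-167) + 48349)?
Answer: sqrt(271461) ≈ 521.02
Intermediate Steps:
t(f) = 8 (t(f) = 8 + (f - f) = 8 + 0 = 8)
H(L) = 8*L**2
sqrt(H(-167) + 48349) = sqrt(8*(-167)**2 + 48349) = sqrt(8*27889 + 48349) = sqrt(223112 + 48349) = sqrt(271461)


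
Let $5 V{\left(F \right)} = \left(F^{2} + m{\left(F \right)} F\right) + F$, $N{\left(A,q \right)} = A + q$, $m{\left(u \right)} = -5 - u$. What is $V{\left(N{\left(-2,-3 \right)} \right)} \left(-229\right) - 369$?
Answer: $-1285$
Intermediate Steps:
$V{\left(F \right)} = \frac{F}{5} + \frac{F^{2}}{5} + \frac{F \left(-5 - F\right)}{5}$ ($V{\left(F \right)} = \frac{\left(F^{2} + \left(-5 - F\right) F\right) + F}{5} = \frac{\left(F^{2} + F \left(-5 - F\right)\right) + F}{5} = \frac{F + F^{2} + F \left(-5 - F\right)}{5} = \frac{F}{5} + \frac{F^{2}}{5} + \frac{F \left(-5 - F\right)}{5}$)
$V{\left(N{\left(-2,-3 \right)} \right)} \left(-229\right) - 369 = - \frac{4 \left(-2 - 3\right)}{5} \left(-229\right) - 369 = \left(- \frac{4}{5}\right) \left(-5\right) \left(-229\right) - 369 = 4 \left(-229\right) - 369 = -916 - 369 = -1285$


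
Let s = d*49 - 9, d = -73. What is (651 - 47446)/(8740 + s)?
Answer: -46795/5154 ≈ -9.0794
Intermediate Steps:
s = -3586 (s = -73*49 - 9 = -3577 - 9 = -3586)
(651 - 47446)/(8740 + s) = (651 - 47446)/(8740 - 3586) = -46795/5154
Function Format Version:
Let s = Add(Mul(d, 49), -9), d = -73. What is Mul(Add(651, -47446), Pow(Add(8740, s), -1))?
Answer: Rational(-46795, 5154) ≈ -9.0794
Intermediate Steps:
s = -3586 (s = Add(Mul(-73, 49), -9) = Add(-3577, -9) = -3586)
Mul(Add(651, -47446), Pow(Add(8740, s), -1)) = Mul(Add(651, -47446), Pow(Add(8740, -3586), -1)) = Mul(-46795, Pow(5154, -1)) = Mul(-46795, Rational(1, 5154)) = Rational(-46795, 5154)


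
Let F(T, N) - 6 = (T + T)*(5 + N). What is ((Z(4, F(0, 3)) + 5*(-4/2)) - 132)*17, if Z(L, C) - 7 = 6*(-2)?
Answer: -2499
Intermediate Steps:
F(T, N) = 6 + 2*T*(5 + N) (F(T, N) = 6 + (T + T)*(5 + N) = 6 + (2*T)*(5 + N) = 6 + 2*T*(5 + N))
Z(L, C) = -5 (Z(L, C) = 7 + 6*(-2) = 7 - 12 = -5)
((Z(4, F(0, 3)) + 5*(-4/2)) - 132)*17 = ((-5 + 5*(-4/2)) - 132)*17 = ((-5 + 5*(-4*½)) - 132)*17 = ((-5 + 5*(-2)) - 132)*17 = ((-5 - 10) - 132)*17 = (-15 - 132)*17 = -147*17 = -2499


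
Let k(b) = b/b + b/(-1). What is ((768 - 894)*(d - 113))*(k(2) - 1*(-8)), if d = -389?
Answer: 442764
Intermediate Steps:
k(b) = 1 - b (k(b) = 1 + b*(-1) = 1 - b)
((768 - 894)*(d - 113))*(k(2) - 1*(-8)) = ((768 - 894)*(-389 - 113))*((1 - 1*2) - 1*(-8)) = (-126*(-502))*((1 - 2) + 8) = 63252*(-1 + 8) = 63252*7 = 442764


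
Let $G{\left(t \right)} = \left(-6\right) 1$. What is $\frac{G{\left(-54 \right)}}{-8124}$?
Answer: $\frac{1}{1354} \approx 0.00073855$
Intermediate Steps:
$G{\left(t \right)} = -6$
$\frac{G{\left(-54 \right)}}{-8124} = - \frac{6}{-8124} = \left(-6\right) \left(- \frac{1}{8124}\right) = \frac{1}{1354}$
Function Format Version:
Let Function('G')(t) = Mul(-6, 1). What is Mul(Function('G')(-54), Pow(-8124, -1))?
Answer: Rational(1, 1354) ≈ 0.00073855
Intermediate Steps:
Function('G')(t) = -6
Mul(Function('G')(-54), Pow(-8124, -1)) = Mul(-6, Pow(-8124, -1)) = Mul(-6, Rational(-1, 8124)) = Rational(1, 1354)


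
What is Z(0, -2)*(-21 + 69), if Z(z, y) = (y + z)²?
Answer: 192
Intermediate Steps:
Z(0, -2)*(-21 + 69) = (-2 + 0)²*(-21 + 69) = (-2)²*48 = 4*48 = 192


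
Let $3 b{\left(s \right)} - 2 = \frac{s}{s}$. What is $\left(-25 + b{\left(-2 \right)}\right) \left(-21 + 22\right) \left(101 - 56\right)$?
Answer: $-1080$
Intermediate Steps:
$b{\left(s \right)} = 1$ ($b{\left(s \right)} = \frac{2}{3} + \frac{s \frac{1}{s}}{3} = \frac{2}{3} + \frac{1}{3} \cdot 1 = \frac{2}{3} + \frac{1}{3} = 1$)
$\left(-25 + b{\left(-2 \right)}\right) \left(-21 + 22\right) \left(101 - 56\right) = \left(-25 + 1\right) \left(-21 + 22\right) \left(101 - 56\right) = \left(-24\right) 1 \cdot 45 = \left(-24\right) 45 = -1080$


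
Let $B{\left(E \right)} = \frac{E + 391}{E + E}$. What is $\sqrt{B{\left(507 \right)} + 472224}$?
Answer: $\frac{\sqrt{718254051}}{39} \approx 687.19$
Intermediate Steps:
$B{\left(E \right)} = \frac{391 + E}{2 E}$
$\sqrt{B{\left(507 \right)} + 472224} = \sqrt{\frac{391 + 507}{2 \cdot 507} + 472224} = \sqrt{\frac{1}{2} \cdot \frac{1}{507} \cdot 898 + 472224} = \sqrt{\frac{449}{507} + 472224} = \sqrt{\frac{239418017}{507}} = \frac{\sqrt{718254051}}{39}$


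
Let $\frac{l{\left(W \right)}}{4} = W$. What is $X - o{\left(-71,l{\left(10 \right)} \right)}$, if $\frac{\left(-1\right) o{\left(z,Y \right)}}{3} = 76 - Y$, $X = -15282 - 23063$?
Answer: $-38237$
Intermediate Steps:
$l{\left(W \right)} = 4 W$
$X = -38345$ ($X = -15282 - 23063 = -38345$)
$o{\left(z,Y \right)} = -228 + 3 Y$ ($o{\left(z,Y \right)} = - 3 \left(76 - Y\right) = -228 + 3 Y$)
$X - o{\left(-71,l{\left(10 \right)} \right)} = -38345 - \left(-228 + 3 \cdot 4 \cdot 10\right) = -38345 - \left(-228 + 3 \cdot 40\right) = -38345 - \left(-228 + 120\right) = -38345 - -108 = -38345 + 108 = -38237$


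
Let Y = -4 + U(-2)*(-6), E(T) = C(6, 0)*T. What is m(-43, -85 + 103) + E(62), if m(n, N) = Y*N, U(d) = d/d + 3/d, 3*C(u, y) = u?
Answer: 106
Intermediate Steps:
C(u, y) = u/3
E(T) = 2*T (E(T) = ((⅓)*6)*T = 2*T)
U(d) = 1 + 3/d
Y = -1 (Y = -4 + ((3 - 2)/(-2))*(-6) = -4 - ½*1*(-6) = -4 - ½*(-6) = -4 + 3 = -1)
m(n, N) = -N
m(-43, -85 + 103) + E(62) = -(-85 + 103) + 2*62 = -1*18 + 124 = -18 + 124 = 106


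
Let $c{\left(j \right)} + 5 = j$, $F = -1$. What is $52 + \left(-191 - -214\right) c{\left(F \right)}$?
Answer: $-86$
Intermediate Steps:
$c{\left(j \right)} = -5 + j$
$52 + \left(-191 - -214\right) c{\left(F \right)} = 52 + \left(-191 - -214\right) \left(-5 - 1\right) = 52 + \left(-191 + 214\right) \left(-6\right) = 52 + 23 \left(-6\right) = 52 - 138 = -86$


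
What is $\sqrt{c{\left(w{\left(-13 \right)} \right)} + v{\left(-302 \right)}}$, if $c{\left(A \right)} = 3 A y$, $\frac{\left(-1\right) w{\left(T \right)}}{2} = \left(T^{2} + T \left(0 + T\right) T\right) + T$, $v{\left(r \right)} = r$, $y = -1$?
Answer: $2 i \sqrt{3137} \approx 112.02 i$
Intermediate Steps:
$w{\left(T \right)} = - 2 T - 2 T^{2} - 2 T^{3}$ ($w{\left(T \right)} = - 2 \left(\left(T^{2} + T \left(0 + T\right) T\right) + T\right) = - 2 \left(\left(T^{2} + T T T\right) + T\right) = - 2 \left(\left(T^{2} + T^{2} T\right) + T\right) = - 2 \left(\left(T^{2} + T^{3}\right) + T\right) = - 2 \left(T + T^{2} + T^{3}\right) = - 2 T - 2 T^{2} - 2 T^{3}$)
$c{\left(A \right)} = - 3 A$ ($c{\left(A \right)} = 3 A \left(-1\right) = - 3 A$)
$\sqrt{c{\left(w{\left(-13 \right)} \right)} + v{\left(-302 \right)}} = \sqrt{- 3 \left(\left(-2\right) \left(-13\right) \left(1 - 13 + \left(-13\right)^{2}\right)\right) - 302} = \sqrt{- 3 \left(\left(-2\right) \left(-13\right) \left(1 - 13 + 169\right)\right) - 302} = \sqrt{- 3 \left(\left(-2\right) \left(-13\right) 157\right) - 302} = \sqrt{\left(-3\right) 4082 - 302} = \sqrt{-12246 - 302} = \sqrt{-12548} = 2 i \sqrt{3137}$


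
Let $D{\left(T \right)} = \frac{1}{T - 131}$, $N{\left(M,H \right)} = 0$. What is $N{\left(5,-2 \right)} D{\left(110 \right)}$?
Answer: $0$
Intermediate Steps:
$D{\left(T \right)} = \frac{1}{-131 + T}$
$N{\left(5,-2 \right)} D{\left(110 \right)} = \frac{0}{-131 + 110} = \frac{0}{-21} = 0 \left(- \frac{1}{21}\right) = 0$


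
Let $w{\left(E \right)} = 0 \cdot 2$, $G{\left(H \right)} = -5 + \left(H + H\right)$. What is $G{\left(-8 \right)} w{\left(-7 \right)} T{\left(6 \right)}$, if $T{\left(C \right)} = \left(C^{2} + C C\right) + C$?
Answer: $0$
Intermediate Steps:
$T{\left(C \right)} = C + 2 C^{2}$ ($T{\left(C \right)} = \left(C^{2} + C^{2}\right) + C = 2 C^{2} + C = C + 2 C^{2}$)
$G{\left(H \right)} = -5 + 2 H$
$w{\left(E \right)} = 0$
$G{\left(-8 \right)} w{\left(-7 \right)} T{\left(6 \right)} = \left(-5 + 2 \left(-8\right)\right) 0 \cdot 6 \left(1 + 2 \cdot 6\right) = \left(-5 - 16\right) 0 \cdot 6 \left(1 + 12\right) = \left(-21\right) 0 \cdot 6 \cdot 13 = 0 \cdot 78 = 0$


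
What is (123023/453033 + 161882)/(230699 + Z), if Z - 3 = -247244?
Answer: -73338011129/7494071886 ≈ -9.7861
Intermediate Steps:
Z = -247241 (Z = 3 - 247244 = -247241)
(123023/453033 + 161882)/(230699 + Z) = (123023/453033 + 161882)/(230699 - 247241) = (123023*(1/453033) + 161882)/(-16542) = (123023/453033 + 161882)*(-1/16542) = (73338011129/453033)*(-1/16542) = -73338011129/7494071886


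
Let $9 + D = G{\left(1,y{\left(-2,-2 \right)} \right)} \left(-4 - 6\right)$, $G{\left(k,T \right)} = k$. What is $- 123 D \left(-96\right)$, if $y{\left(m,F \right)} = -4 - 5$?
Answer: $-224352$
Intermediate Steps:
$y{\left(m,F \right)} = -9$
$D = -19$ ($D = -9 + 1 \left(-4 - 6\right) = -9 + 1 \left(-10\right) = -9 - 10 = -19$)
$- 123 D \left(-96\right) = \left(-123\right) \left(-19\right) \left(-96\right) = 2337 \left(-96\right) = -224352$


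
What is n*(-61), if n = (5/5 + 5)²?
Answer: -2196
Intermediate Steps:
n = 36 (n = (5*(⅕) + 5)² = (1 + 5)² = 6² = 36)
n*(-61) = 36*(-61) = -2196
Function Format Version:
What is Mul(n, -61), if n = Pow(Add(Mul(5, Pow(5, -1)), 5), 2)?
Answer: -2196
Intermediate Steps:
n = 36 (n = Pow(Add(Mul(5, Rational(1, 5)), 5), 2) = Pow(Add(1, 5), 2) = Pow(6, 2) = 36)
Mul(n, -61) = Mul(36, -61) = -2196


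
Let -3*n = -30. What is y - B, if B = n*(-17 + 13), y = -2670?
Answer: -2630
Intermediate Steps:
n = 10 (n = -⅓*(-30) = 10)
B = -40 (B = 10*(-17 + 13) = 10*(-4) = -40)
y - B = -2670 - 1*(-40) = -2670 + 40 = -2630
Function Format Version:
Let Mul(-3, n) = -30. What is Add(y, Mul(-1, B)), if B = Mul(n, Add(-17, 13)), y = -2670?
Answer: -2630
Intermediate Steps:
n = 10 (n = Mul(Rational(-1, 3), -30) = 10)
B = -40 (B = Mul(10, Add(-17, 13)) = Mul(10, -4) = -40)
Add(y, Mul(-1, B)) = Add(-2670, Mul(-1, -40)) = Add(-2670, 40) = -2630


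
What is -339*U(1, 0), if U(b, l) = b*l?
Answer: 0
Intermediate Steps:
-339*U(1, 0) = -339*0 = 0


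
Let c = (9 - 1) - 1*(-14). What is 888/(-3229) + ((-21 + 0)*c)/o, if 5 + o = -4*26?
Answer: 1395006/351961 ≈ 3.9635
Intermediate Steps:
o = -109 (o = -5 - 4*26 = -5 - 104 = -109)
c = 22 (c = 8 + 14 = 22)
888/(-3229) + ((-21 + 0)*c)/o = 888/(-3229) + ((-21 + 0)*22)/(-109) = 888*(-1/3229) - 21*22*(-1/109) = -888/3229 - 462*(-1/109) = -888/3229 + 462/109 = 1395006/351961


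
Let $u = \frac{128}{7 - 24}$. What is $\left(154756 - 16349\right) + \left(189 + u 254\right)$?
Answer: $\frac{2323620}{17} \approx 1.3668 \cdot 10^{5}$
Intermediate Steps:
$u = - \frac{128}{17}$ ($u = \frac{128}{7 - 24} = \frac{128}{-17} = 128 \left(- \frac{1}{17}\right) = - \frac{128}{17} \approx -7.5294$)
$\left(154756 - 16349\right) + \left(189 + u 254\right) = \left(154756 - 16349\right) + \left(189 - \frac{32512}{17}\right) = 138407 + \left(189 - \frac{32512}{17}\right) = 138407 - \frac{29299}{17} = \frac{2323620}{17}$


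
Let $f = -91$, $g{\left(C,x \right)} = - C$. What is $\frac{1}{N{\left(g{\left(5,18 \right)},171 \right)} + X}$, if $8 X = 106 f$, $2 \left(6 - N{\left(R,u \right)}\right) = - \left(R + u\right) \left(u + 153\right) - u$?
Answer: $\frac{4}{103111} \approx 3.8793 \cdot 10^{-5}$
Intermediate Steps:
$N{\left(R,u \right)} = 6 + \frac{u}{2} + \frac{\left(153 + u\right) \left(R + u\right)}{2}$ ($N{\left(R,u \right)} = 6 - \frac{- \left(R + u\right) \left(u + 153\right) - u}{2} = 6 - \frac{- \left(R + u\right) \left(153 + u\right) - u}{2} = 6 - \frac{- \left(153 + u\right) \left(R + u\right) - u}{2} = 6 - \frac{- u - \left(153 + u\right) \left(R + u\right)}{2} = 6 + \left(\frac{u}{2} + \frac{\left(153 + u\right) \left(R + u\right)}{2}\right) = 6 + \frac{u}{2} + \frac{\left(153 + u\right) \left(R + u\right)}{2}$)
$X = - \frac{4823}{4}$ ($X = \frac{106 \left(-91\right)}{8} = \frac{1}{8} \left(-9646\right) = - \frac{4823}{4} \approx -1205.8$)
$\frac{1}{N{\left(g{\left(5,18 \right)},171 \right)} + X} = \frac{1}{\left(6 + \frac{171^{2}}{2} + 77 \cdot 171 + \frac{153 \left(\left(-1\right) 5\right)}{2} + \frac{1}{2} \left(\left(-1\right) 5\right) 171\right) - \frac{4823}{4}} = \frac{1}{\left(6 + \frac{1}{2} \cdot 29241 + 13167 + \frac{153}{2} \left(-5\right) + \frac{1}{2} \left(-5\right) 171\right) - \frac{4823}{4}} = \frac{1}{\left(6 + \frac{29241}{2} + 13167 - \frac{765}{2} - \frac{855}{2}\right) - \frac{4823}{4}} = \frac{1}{\frac{53967}{2} - \frac{4823}{4}} = \frac{1}{\frac{103111}{4}} = \frac{4}{103111}$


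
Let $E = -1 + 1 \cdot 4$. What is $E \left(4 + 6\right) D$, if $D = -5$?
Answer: $-150$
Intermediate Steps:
$E = 3$ ($E = -1 + 4 = 3$)
$E \left(4 + 6\right) D = 3 \left(4 + 6\right) \left(-5\right) = 3 \cdot 10 \left(-5\right) = 30 \left(-5\right) = -150$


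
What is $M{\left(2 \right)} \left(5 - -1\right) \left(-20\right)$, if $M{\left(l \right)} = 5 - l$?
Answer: $-360$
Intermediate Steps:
$M{\left(2 \right)} \left(5 - -1\right) \left(-20\right) = \left(5 - 2\right) \left(5 - -1\right) \left(-20\right) = \left(5 - 2\right) \left(5 + 1\right) \left(-20\right) = 3 \cdot 6 \left(-20\right) = 18 \left(-20\right) = -360$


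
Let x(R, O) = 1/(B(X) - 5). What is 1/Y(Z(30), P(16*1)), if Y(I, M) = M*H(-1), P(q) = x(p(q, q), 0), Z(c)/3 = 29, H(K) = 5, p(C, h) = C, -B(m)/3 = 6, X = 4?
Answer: -23/5 ≈ -4.6000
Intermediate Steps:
B(m) = -18 (B(m) = -3*6 = -18)
x(R, O) = -1/23 (x(R, O) = 1/(-18 - 5) = 1/(-23) = -1/23)
Z(c) = 87 (Z(c) = 3*29 = 87)
P(q) = -1/23
Y(I, M) = 5*M (Y(I, M) = M*5 = 5*M)
1/Y(Z(30), P(16*1)) = 1/(5*(-1/23)) = 1/(-5/23) = -23/5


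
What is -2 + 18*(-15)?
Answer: -272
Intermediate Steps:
-2 + 18*(-15) = -2 - 270 = -272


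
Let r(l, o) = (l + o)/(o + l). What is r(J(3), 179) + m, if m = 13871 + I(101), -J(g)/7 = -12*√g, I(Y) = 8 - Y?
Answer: 13779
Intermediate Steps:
J(g) = 84*√g (J(g) = -(-84)*√g = 84*√g)
r(l, o) = 1 (r(l, o) = (l + o)/(l + o) = 1)
m = 13778 (m = 13871 + (8 - 1*101) = 13871 + (8 - 101) = 13871 - 93 = 13778)
r(J(3), 179) + m = 1 + 13778 = 13779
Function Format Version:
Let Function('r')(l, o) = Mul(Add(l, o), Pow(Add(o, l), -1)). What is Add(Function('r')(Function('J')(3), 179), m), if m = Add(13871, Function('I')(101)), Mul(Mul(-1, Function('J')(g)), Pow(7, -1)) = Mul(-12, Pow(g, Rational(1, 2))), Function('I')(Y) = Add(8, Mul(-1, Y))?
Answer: 13779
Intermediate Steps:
Function('J')(g) = Mul(84, Pow(g, Rational(1, 2))) (Function('J')(g) = Mul(-7, Mul(-12, Pow(g, Rational(1, 2)))) = Mul(84, Pow(g, Rational(1, 2))))
Function('r')(l, o) = 1 (Function('r')(l, o) = Mul(Add(l, o), Pow(Add(l, o), -1)) = 1)
m = 13778 (m = Add(13871, Add(8, Mul(-1, 101))) = Add(13871, Add(8, -101)) = Add(13871, -93) = 13778)
Add(Function('r')(Function('J')(3), 179), m) = Add(1, 13778) = 13779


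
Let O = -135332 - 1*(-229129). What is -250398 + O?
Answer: -156601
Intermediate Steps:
O = 93797 (O = -135332 + 229129 = 93797)
-250398 + O = -250398 + 93797 = -156601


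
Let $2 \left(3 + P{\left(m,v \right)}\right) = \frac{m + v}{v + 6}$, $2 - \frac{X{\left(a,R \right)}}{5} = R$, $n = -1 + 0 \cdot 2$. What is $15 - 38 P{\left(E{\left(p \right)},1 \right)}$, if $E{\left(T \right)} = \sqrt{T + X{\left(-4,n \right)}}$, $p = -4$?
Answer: $\frac{884}{7} - \frac{19 \sqrt{11}}{7} \approx 117.28$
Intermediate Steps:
$n = -1$ ($n = -1 + 0 = -1$)
$X{\left(a,R \right)} = 10 - 5 R$
$E{\left(T \right)} = \sqrt{15 + T}$ ($E{\left(T \right)} = \sqrt{T + \left(10 - -5\right)} = \sqrt{T + \left(10 + 5\right)} = \sqrt{T + 15} = \sqrt{15 + T}$)
$P{\left(m,v \right)} = -3 + \frac{m + v}{2 \left(6 + v\right)}$ ($P{\left(m,v \right)} = -3 + \frac{\left(m + v\right) \frac{1}{v + 6}}{2} = -3 + \frac{\left(m + v\right) \frac{1}{6 + v}}{2} = -3 + \frac{\frac{1}{6 + v} \left(m + v\right)}{2} = -3 + \frac{m + v}{2 \left(6 + v\right)}$)
$15 - 38 P{\left(E{\left(p \right)},1 \right)} = 15 - 38 \frac{-36 + \sqrt{15 - 4} - 5}{2 \left(6 + 1\right)} = 15 - 38 \frac{-36 + \sqrt{11} - 5}{2 \cdot 7} = 15 - 38 \cdot \frac{1}{2} \cdot \frac{1}{7} \left(-41 + \sqrt{11}\right) = 15 - 38 \left(- \frac{41}{14} + \frac{\sqrt{11}}{14}\right) = 15 + \left(\frac{779}{7} - \frac{19 \sqrt{11}}{7}\right) = \frac{884}{7} - \frac{19 \sqrt{11}}{7}$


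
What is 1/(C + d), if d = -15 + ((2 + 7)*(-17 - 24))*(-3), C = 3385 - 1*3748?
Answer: 1/729 ≈ 0.0013717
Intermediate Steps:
C = -363 (C = 3385 - 3748 = -363)
d = 1092 (d = -15 + (9*(-41))*(-3) = -15 - 369*(-3) = -15 + 1107 = 1092)
1/(C + d) = 1/(-363 + 1092) = 1/729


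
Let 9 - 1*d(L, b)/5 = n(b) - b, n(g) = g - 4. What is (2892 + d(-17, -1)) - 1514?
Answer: 1443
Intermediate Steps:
n(g) = -4 + g
d(L, b) = 65 (d(L, b) = 45 - 5*((-4 + b) - b) = 45 - 5*(-4) = 45 + 20 = 65)
(2892 + d(-17, -1)) - 1514 = (2892 + 65) - 1514 = 2957 - 1514 = 1443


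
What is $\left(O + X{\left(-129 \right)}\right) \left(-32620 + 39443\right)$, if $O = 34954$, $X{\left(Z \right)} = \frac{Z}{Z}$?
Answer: $238497965$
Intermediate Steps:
$X{\left(Z \right)} = 1$
$\left(O + X{\left(-129 \right)}\right) \left(-32620 + 39443\right) = \left(34954 + 1\right) \left(-32620 + 39443\right) = 34955 \cdot 6823 = 238497965$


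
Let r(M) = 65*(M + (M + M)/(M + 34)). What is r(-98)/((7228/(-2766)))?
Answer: 10503885/4448 ≈ 2361.5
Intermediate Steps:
r(M) = 65*M + 130*M/(34 + M) (r(M) = 65*(M + (2*M)/(34 + M)) = 65*(M + 2*M/(34 + M)) = 65*M + 130*M/(34 + M))
r(-98)/((7228/(-2766))) = (65*(-98)*(36 - 98)/(34 - 98))/((7228/(-2766))) = (65*(-98)*(-62)/(-64))/((7228*(-1/2766))) = (65*(-98)*(-1/64)*(-62))/(-3614/1383) = -98735/16*(-1383/3614) = 10503885/4448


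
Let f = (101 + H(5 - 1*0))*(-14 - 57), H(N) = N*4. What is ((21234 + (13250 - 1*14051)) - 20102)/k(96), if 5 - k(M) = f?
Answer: 331/8596 ≈ 0.038506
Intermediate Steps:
H(N) = 4*N
f = -8591 (f = (101 + 4*(5 - 1*0))*(-14 - 57) = (101 + 4*(5 + 0))*(-71) = (101 + 4*5)*(-71) = (101 + 20)*(-71) = 121*(-71) = -8591)
k(M) = 8596 (k(M) = 5 - 1*(-8591) = 5 + 8591 = 8596)
((21234 + (13250 - 1*14051)) - 20102)/k(96) = ((21234 + (13250 - 1*14051)) - 20102)/8596 = ((21234 + (13250 - 14051)) - 20102)*(1/8596) = ((21234 - 801) - 20102)*(1/8596) = (20433 - 20102)*(1/8596) = 331*(1/8596) = 331/8596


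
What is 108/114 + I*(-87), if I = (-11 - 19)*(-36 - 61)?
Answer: -4810212/19 ≈ -2.5317e+5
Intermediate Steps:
I = 2910 (I = -30*(-97) = 2910)
108/114 + I*(-87) = 108/114 + 2910*(-87) = 108*(1/114) - 253170 = 18/19 - 253170 = -4810212/19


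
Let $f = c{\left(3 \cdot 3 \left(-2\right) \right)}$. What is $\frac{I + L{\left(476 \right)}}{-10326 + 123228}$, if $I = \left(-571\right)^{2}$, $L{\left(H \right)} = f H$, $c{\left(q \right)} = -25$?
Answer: $\frac{314141}{112902} \approx 2.7824$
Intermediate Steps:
$f = -25$
$L{\left(H \right)} = - 25 H$
$I = 326041$
$\frac{I + L{\left(476 \right)}}{-10326 + 123228} = \frac{326041 - 11900}{-10326 + 123228} = \frac{326041 - 11900}{112902} = 314141 \cdot \frac{1}{112902} = \frac{314141}{112902}$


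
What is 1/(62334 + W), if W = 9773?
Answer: 1/72107 ≈ 1.3868e-5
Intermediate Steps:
1/(62334 + W) = 1/(62334 + 9773) = 1/72107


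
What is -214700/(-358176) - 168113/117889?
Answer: -8725818397/10556252616 ≈ -0.82660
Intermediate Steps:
-214700/(-358176) - 168113/117889 = -214700*(-1/358176) - 168113*1/117889 = 53675/89544 - 168113/117889 = -8725818397/10556252616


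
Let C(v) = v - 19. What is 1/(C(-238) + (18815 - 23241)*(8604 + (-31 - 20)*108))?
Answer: -1/13703153 ≈ -7.2976e-8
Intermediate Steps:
C(v) = -19 + v
1/(C(-238) + (18815 - 23241)*(8604 + (-31 - 20)*108)) = 1/((-19 - 238) + (18815 - 23241)*(8604 + (-31 - 20)*108)) = 1/(-257 - 4426*(8604 - 51*108)) = 1/(-257 - 4426*(8604 - 5508)) = 1/(-257 - 4426*3096) = 1/(-257 - 13702896) = 1/(-13703153) = -1/13703153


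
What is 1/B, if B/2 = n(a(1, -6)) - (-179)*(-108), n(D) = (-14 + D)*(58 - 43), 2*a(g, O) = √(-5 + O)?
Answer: -13028/509187177 - 5*I*√11/509187177 ≈ -2.5586e-5 - 3.2568e-8*I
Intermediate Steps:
a(g, O) = √(-5 + O)/2
n(D) = -210 + 15*D (n(D) = (-14 + D)*15 = -210 + 15*D)
B = -39084 + 15*I*√11 (B = 2*((-210 + 15*(√(-5 - 6)/2)) - (-179)*(-108)) = 2*((-210 + 15*(√(-11)/2)) - 1*19332) = 2*((-210 + 15*((I*√11)/2)) - 19332) = 2*((-210 + 15*(I*√11/2)) - 19332) = 2*((-210 + 15*I*√11/2) - 19332) = 2*(-19542 + 15*I*√11/2) = -39084 + 15*I*√11 ≈ -39084.0 + 49.749*I)
1/B = 1/(-39084 + 15*I*√11)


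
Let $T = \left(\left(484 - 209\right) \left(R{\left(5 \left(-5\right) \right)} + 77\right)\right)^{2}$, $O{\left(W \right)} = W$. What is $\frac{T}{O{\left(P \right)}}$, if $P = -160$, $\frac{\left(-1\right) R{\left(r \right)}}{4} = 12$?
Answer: $- \frac{12720125}{32} \approx -3.975 \cdot 10^{5}$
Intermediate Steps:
$R{\left(r \right)} = -48$ ($R{\left(r \right)} = \left(-4\right) 12 = -48$)
$T = 63600625$ ($T = \left(\left(484 - 209\right) \left(-48 + 77\right)\right)^{2} = \left(275 \cdot 29\right)^{2} = 7975^{2} = 63600625$)
$\frac{T}{O{\left(P \right)}} = \frac{63600625}{-160} = 63600625 \left(- \frac{1}{160}\right) = - \frac{12720125}{32}$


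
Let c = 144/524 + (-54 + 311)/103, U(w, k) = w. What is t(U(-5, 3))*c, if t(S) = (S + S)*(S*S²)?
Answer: 46718750/13493 ≈ 3462.4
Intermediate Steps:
t(S) = 2*S⁴ (t(S) = (2*S)*S³ = 2*S⁴)
c = 37375/13493 (c = 144*(1/524) + 257*(1/103) = 36/131 + 257/103 = 37375/13493 ≈ 2.7700)
t(U(-5, 3))*c = (2*(-5)⁴)*(37375/13493) = (2*625)*(37375/13493) = 1250*(37375/13493) = 46718750/13493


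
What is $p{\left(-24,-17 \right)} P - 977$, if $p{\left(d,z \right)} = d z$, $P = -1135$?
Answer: $-464057$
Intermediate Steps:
$p{\left(-24,-17 \right)} P - 977 = \left(-24\right) \left(-17\right) \left(-1135\right) - 977 = 408 \left(-1135\right) - 977 = -463080 - 977 = -464057$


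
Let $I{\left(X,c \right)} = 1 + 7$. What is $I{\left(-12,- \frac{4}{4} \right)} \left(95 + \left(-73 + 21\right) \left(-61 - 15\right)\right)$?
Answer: $32376$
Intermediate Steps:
$I{\left(X,c \right)} = 8$
$I{\left(-12,- \frac{4}{4} \right)} \left(95 + \left(-73 + 21\right) \left(-61 - 15\right)\right) = 8 \left(95 + \left(-73 + 21\right) \left(-61 - 15\right)\right) = 8 \left(95 - -3952\right) = 8 \left(95 + 3952\right) = 8 \cdot 4047 = 32376$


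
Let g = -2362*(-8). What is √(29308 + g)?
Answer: 6*√1339 ≈ 219.55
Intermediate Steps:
g = 18896
√(29308 + g) = √(29308 + 18896) = √48204 = 6*√1339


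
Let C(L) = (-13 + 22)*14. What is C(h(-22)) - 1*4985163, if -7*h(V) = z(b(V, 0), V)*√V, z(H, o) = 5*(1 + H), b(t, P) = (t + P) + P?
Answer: -4985037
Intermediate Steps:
b(t, P) = t + 2*P (b(t, P) = (P + t) + P = t + 2*P)
z(H, o) = 5 + 5*H
h(V) = -√V*(5 + 5*V)/7 (h(V) = -(5 + 5*(V + 2*0))*√V/7 = -(5 + 5*(V + 0))*√V/7 = -(5 + 5*V)*√V/7 = -√V*(5 + 5*V)/7)
C(L) = 126 (C(L) = 9*14 = 126)
C(h(-22)) - 1*4985163 = 126 - 1*4985163 = 126 - 4985163 = -4985037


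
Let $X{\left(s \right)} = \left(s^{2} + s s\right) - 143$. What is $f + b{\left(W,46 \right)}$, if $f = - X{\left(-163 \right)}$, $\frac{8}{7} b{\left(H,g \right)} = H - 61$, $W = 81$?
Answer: $- \frac{105955}{2} \approx -52978.0$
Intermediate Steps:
$b{\left(H,g \right)} = - \frac{427}{8} + \frac{7 H}{8}$ ($b{\left(H,g \right)} = \frac{7 \left(H - 61\right)}{8} = \frac{7 \left(-61 + H\right)}{8} = - \frac{427}{8} + \frac{7 H}{8}$)
$X{\left(s \right)} = -143 + 2 s^{2}$ ($X{\left(s \right)} = \left(s^{2} + s^{2}\right) - 143 = 2 s^{2} - 143 = -143 + 2 s^{2}$)
$f = -52995$ ($f = - (-143 + 2 \left(-163\right)^{2}) = - (-143 + 2 \cdot 26569) = - (-143 + 53138) = \left(-1\right) 52995 = -52995$)
$f + b{\left(W,46 \right)} = -52995 + \left(- \frac{427}{8} + \frac{7}{8} \cdot 81\right) = -52995 + \left(- \frac{427}{8} + \frac{567}{8}\right) = -52995 + \frac{35}{2} = - \frac{105955}{2}$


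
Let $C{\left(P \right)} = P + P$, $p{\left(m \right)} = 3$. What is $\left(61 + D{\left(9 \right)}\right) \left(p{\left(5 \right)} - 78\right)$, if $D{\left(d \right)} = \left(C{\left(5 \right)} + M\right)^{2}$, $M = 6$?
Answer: $-23775$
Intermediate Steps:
$C{\left(P \right)} = 2 P$
$D{\left(d \right)} = 256$ ($D{\left(d \right)} = \left(2 \cdot 5 + 6\right)^{2} = \left(10 + 6\right)^{2} = 16^{2} = 256$)
$\left(61 + D{\left(9 \right)}\right) \left(p{\left(5 \right)} - 78\right) = \left(61 + 256\right) \left(3 - 78\right) = 317 \left(-75\right) = -23775$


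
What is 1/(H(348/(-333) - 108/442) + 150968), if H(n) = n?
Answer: 24531/3703364378 ≈ 6.6240e-6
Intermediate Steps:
1/(H(348/(-333) - 108/442) + 150968) = 1/((348/(-333) - 108/442) + 150968) = 1/((348*(-1/333) - 108*1/442) + 150968) = 1/((-116/111 - 54/221) + 150968) = 1/(-31630/24531 + 150968) = 1/(3703364378/24531) = 24531/3703364378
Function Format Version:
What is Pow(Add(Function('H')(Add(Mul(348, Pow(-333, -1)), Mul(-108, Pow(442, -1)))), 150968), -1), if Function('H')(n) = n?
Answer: Rational(24531, 3703364378) ≈ 6.6240e-6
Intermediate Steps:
Pow(Add(Function('H')(Add(Mul(348, Pow(-333, -1)), Mul(-108, Pow(442, -1)))), 150968), -1) = Pow(Add(Add(Mul(348, Pow(-333, -1)), Mul(-108, Pow(442, -1))), 150968), -1) = Pow(Add(Add(Mul(348, Rational(-1, 333)), Mul(-108, Rational(1, 442))), 150968), -1) = Pow(Add(Add(Rational(-116, 111), Rational(-54, 221)), 150968), -1) = Pow(Add(Rational(-31630, 24531), 150968), -1) = Pow(Rational(3703364378, 24531), -1) = Rational(24531, 3703364378)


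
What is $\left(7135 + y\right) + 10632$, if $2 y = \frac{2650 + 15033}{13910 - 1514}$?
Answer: $\frac{440497147}{24792} \approx 17768.0$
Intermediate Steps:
$y = \frac{17683}{24792}$ ($y = \frac{\left(2650 + 15033\right) \frac{1}{13910 - 1514}}{2} = \frac{17683 \cdot \frac{1}{12396}}{2} = \frac{1}{2} \cdot \frac{17683}{12396} = \frac{17683}{24792} \approx 0.71325$)
$\left(7135 + y\right) + 10632 = \left(7135 + \frac{17683}{24792}\right) + 10632 = \frac{176908603}{24792} + 10632 = \frac{440497147}{24792}$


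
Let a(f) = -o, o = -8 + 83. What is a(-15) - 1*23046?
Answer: -23121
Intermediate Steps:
o = 75
a(f) = -75 (a(f) = -1*75 = -75)
a(-15) - 1*23046 = -75 - 1*23046 = -75 - 23046 = -23121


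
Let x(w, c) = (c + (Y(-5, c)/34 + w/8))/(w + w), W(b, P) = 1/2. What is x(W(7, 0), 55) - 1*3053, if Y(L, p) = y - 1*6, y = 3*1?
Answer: -815463/272 ≈ -2998.0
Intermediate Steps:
y = 3
Y(L, p) = -3 (Y(L, p) = 3 - 1*6 = 3 - 6 = -3)
W(b, P) = 1/2
x(w, c) = (-3/34 + c + w/8)/(2*w) (x(w, c) = (c + (-3/34 + w/8))/(w + w) = (c + (-3*1/34 + w*(1/8)))/((2*w)) = (c + (-3/34 + w/8))*(1/(2*w)) = (-3/34 + c + w/8)*(1/(2*w)) = (-3/34 + c + w/8)/(2*w))
x(W(7, 0), 55) - 1*3053 = (-12 + 17*(1/2) + 136*55)/(272*(1/2)) - 1*3053 = (1/272)*2*(-12 + 17/2 + 7480) - 3053 = (1/272)*2*(14953/2) - 3053 = 14953/272 - 3053 = -815463/272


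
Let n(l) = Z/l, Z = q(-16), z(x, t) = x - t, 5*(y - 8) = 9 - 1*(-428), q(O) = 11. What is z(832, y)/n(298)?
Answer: 1097534/55 ≈ 19955.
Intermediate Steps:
y = 477/5 (y = 8 + (9 - 1*(-428))/5 = 8 + (9 + 428)/5 = 8 + (1/5)*437 = 8 + 437/5 = 477/5 ≈ 95.400)
Z = 11
n(l) = 11/l
z(832, y)/n(298) = (832 - 1*477/5)/((11/298)) = (832 - 477/5)/((11*(1/298))) = 3683/(5*(11/298)) = (3683/5)*(298/11) = 1097534/55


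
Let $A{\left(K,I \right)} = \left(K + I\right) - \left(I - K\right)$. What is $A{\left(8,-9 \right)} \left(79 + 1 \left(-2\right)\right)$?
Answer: $1232$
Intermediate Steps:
$A{\left(K,I \right)} = 2 K$ ($A{\left(K,I \right)} = \left(I + K\right) - \left(I - K\right) = 2 K$)
$A{\left(8,-9 \right)} \left(79 + 1 \left(-2\right)\right) = 2 \cdot 8 \left(79 + 1 \left(-2\right)\right) = 16 \left(79 - 2\right) = 16 \cdot 77 = 1232$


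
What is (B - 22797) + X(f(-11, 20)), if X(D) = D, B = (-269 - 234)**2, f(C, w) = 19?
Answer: 230231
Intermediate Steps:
B = 253009 (B = (-503)**2 = 253009)
(B - 22797) + X(f(-11, 20)) = (253009 - 22797) + 19 = 230212 + 19 = 230231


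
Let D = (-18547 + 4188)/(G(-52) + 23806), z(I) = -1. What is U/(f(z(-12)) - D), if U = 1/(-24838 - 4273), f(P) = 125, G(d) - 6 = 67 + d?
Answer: -23827/87121479474 ≈ -2.7349e-7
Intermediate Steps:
G(d) = 73 + d (G(d) = 6 + (67 + d) = 73 + d)
U = -1/29111 (U = 1/(-29111) = -1/29111 ≈ -3.4351e-5)
D = -14359/23827 (D = (-18547 + 4188)/((73 - 52) + 23806) = -14359/(21 + 23806) = -14359/23827 ≈ -0.60264)
U/(f(z(-12)) - D) = -1/(29111*(125 - 1*(-14359/23827))) = -1/(29111*(125 + 14359/23827)) = -1/(29111*2992734/23827) = -1/29111*23827/2992734 = -23827/87121479474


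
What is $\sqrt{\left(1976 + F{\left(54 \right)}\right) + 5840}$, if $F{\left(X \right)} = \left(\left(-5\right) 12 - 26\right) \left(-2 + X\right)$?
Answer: $4 \sqrt{209} \approx 57.827$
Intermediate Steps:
$F{\left(X \right)} = 172 - 86 X$ ($F{\left(X \right)} = \left(-60 - 26\right) \left(-2 + X\right) = - 86 \left(-2 + X\right) = 172 - 86 X$)
$\sqrt{\left(1976 + F{\left(54 \right)}\right) + 5840} = \sqrt{\left(1976 + \left(172 - 4644\right)\right) + 5840} = \sqrt{\left(1976 - 4472\right) + 5840} = \sqrt{-2496 + 5840} = \sqrt{3344} = 4 \sqrt{209}$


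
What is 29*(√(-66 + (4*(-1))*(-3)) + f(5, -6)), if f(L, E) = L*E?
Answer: -870 + 87*I*√6 ≈ -870.0 + 213.11*I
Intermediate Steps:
f(L, E) = E*L
29*(√(-66 + (4*(-1))*(-3)) + f(5, -6)) = 29*(√(-66 + (4*(-1))*(-3)) - 6*5) = 29*(√(-66 - 4*(-3)) - 30) = 29*(√(-66 + 12) - 30) = 29*(√(-54) - 30) = 29*(3*I*√6 - 30) = 29*(-30 + 3*I*√6) = -870 + 87*I*√6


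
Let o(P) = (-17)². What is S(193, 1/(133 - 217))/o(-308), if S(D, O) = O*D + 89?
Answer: 7283/24276 ≈ 0.30001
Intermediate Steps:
o(P) = 289
S(D, O) = 89 + D*O (S(D, O) = D*O + 89 = 89 + D*O)
S(193, 1/(133 - 217))/o(-308) = (89 + 193/(133 - 217))/289 = (89 + 193/(-84))*(1/289) = (89 + 193*(-1/84))*(1/289) = (89 - 193/84)*(1/289) = (7283/84)*(1/289) = 7283/24276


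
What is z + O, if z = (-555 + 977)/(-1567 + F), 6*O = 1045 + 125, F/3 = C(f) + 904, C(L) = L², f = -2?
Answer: 226037/1157 ≈ 195.36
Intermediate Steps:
F = 2724 (F = 3*((-2)² + 904) = 3*(4 + 904) = 3*908 = 2724)
O = 195 (O = (1045 + 125)/6 = (⅙)*1170 = 195)
z = 422/1157 (z = (-555 + 977)/(-1567 + 2724) = 422/1157 ≈ 0.36474)
z + O = 422/1157 + 195 = 226037/1157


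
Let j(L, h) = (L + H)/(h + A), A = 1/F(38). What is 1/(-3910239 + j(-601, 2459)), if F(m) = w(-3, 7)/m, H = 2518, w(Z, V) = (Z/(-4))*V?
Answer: -51791/202515147792 ≈ -2.5574e-7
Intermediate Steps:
w(Z, V) = -V*Z/4 (w(Z, V) = (Z*(-¼))*V = (-Z/4)*V = -V*Z/4)
F(m) = 21/(4*m) (F(m) = (-¼*7*(-3))/m = 21/(4*m))
A = 152/21 (A = 1/((21/4)/38) = 1/((21/4)*(1/38)) = 1/(21/152) = 152/21 ≈ 7.2381)
j(L, h) = (2518 + L)/(152/21 + h) (j(L, h) = (L + 2518)/(h + 152/21) = (2518 + L)/(152/21 + h))
1/(-3910239 + j(-601, 2459)) = 1/(-3910239 + 21*(2518 - 601)/(152 + 21*2459)) = 1/(-3910239 + 21*1917/(152 + 51639)) = 1/(-3910239 + 21*1917/51791) = 1/(-3910239 + 21*(1/51791)*1917) = 1/(-3910239 + 40257/51791) = 1/(-202515147792/51791) = -51791/202515147792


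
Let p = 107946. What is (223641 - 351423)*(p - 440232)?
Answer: 42460169652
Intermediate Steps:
(223641 - 351423)*(p - 440232) = (223641 - 351423)*(107946 - 440232) = -127782*(-332286) = 42460169652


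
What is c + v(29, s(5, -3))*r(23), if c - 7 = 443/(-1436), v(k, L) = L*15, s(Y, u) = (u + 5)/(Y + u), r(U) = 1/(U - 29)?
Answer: 6019/1436 ≈ 4.1915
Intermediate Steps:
r(U) = 1/(-29 + U)
s(Y, u) = (5 + u)/(Y + u)
v(k, L) = 15*L
c = 9609/1436 (c = 7 + 443/(-1436) = 7 + 443*(-1/1436) = 7 - 443/1436 = 9609/1436 ≈ 6.6915)
c + v(29, s(5, -3))*r(23) = 9609/1436 + (15*((5 - 3)/(5 - 3)))/(-29 + 23) = 9609/1436 + (15*(2/2))/(-6) = 9609/1436 + (15*((½)*2))*(-⅙) = 9609/1436 + (15*1)*(-⅙) = 9609/1436 + 15*(-⅙) = 9609/1436 - 5/2 = 6019/1436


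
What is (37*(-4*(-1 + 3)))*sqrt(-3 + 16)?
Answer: -296*sqrt(13) ≈ -1067.2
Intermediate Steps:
(37*(-4*(-1 + 3)))*sqrt(-3 + 16) = (37*(-4*2))*sqrt(13) = (37*(-8))*sqrt(13) = -296*sqrt(13)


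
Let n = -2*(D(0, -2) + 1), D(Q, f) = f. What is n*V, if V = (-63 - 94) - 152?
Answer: -618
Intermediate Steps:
V = -309 (V = -157 - 152 = -309)
n = 2 (n = -2*(-2 + 1) = -2*(-1) = 2)
n*V = 2*(-309) = -618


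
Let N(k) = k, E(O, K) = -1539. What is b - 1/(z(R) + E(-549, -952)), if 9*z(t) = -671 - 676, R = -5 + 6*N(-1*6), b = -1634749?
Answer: -8281638431/5066 ≈ -1.6347e+6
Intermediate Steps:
R = -41 (R = -5 + 6*(-1*6) = -5 + 6*(-6) = -5 - 36 = -41)
z(t) = -449/3 (z(t) = (-671 - 676)/9 = (⅑)*(-1347) = -449/3)
b - 1/(z(R) + E(-549, -952)) = -1634749 - 1/(-449/3 - 1539) = -1634749 - 1/(-5066/3) = -1634749 - 1*(-3/5066) = -1634749 + 3/5066 = -8281638431/5066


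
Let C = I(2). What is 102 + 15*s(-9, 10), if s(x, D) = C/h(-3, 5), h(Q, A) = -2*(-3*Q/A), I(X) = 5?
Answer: 487/6 ≈ 81.167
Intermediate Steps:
h(Q, A) = 6*Q/A (h(Q, A) = -2*(-3*Q/A) = -(-6)*Q/A = 6*Q/A)
C = 5
s(x, D) = -25/18 (s(x, D) = 5/((6*(-3)/5)) = 5/((6*(-3)*(⅕))) = 5/(-18/5) = 5*(-5/18) = -25/18)
102 + 15*s(-9, 10) = 102 + 15*(-25/18) = 102 - 125/6 = 487/6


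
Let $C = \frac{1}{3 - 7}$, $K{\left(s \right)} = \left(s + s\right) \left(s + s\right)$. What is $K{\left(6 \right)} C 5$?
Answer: $-180$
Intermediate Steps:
$K{\left(s \right)} = 4 s^{2}$ ($K{\left(s \right)} = 2 s 2 s = 4 s^{2}$)
$C = - \frac{1}{4}$ ($C = \frac{1}{-4} = - \frac{1}{4} \approx -0.25$)
$K{\left(6 \right)} C 5 = 4 \cdot 6^{2} \left(- \frac{1}{4}\right) 5 = 4 \cdot 36 \left(- \frac{1}{4}\right) 5 = 144 \left(- \frac{1}{4}\right) 5 = \left(-36\right) 5 = -180$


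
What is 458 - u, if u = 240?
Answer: 218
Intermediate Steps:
458 - u = 458 - 1*240 = 458 - 240 = 218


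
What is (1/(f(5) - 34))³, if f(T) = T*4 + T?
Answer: -1/729 ≈ -0.0013717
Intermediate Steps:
f(T) = 5*T (f(T) = 4*T + T = 5*T)
(1/(f(5) - 34))³ = (1/(5*5 - 34))³ = (1/(25 - 34))³ = (1/(-9))³ = (-⅑)³ = -1/729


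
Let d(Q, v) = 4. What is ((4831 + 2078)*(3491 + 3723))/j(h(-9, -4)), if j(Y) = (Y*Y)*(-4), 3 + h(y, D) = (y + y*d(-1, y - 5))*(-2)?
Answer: -8306921/5046 ≈ -1646.2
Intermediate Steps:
h(y, D) = -3 - 10*y (h(y, D) = -3 + (y + y*4)*(-2) = -3 + (y + 4*y)*(-2) = -3 + (5*y)*(-2) = -3 - 10*y)
j(Y) = -4*Y² (j(Y) = Y²*(-4) = -4*Y²)
((4831 + 2078)*(3491 + 3723))/j(h(-9, -4)) = ((4831 + 2078)*(3491 + 3723))/((-4*(-3 - 10*(-9))²)) = (6909*7214)/((-4*(-3 + 90)²)) = 49841526/((-4*87²)) = 49841526/((-4*7569)) = 49841526/(-30276) = 49841526*(-1/30276) = -8306921/5046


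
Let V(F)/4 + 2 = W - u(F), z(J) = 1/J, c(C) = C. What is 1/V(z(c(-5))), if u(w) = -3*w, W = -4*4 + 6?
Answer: -5/252 ≈ -0.019841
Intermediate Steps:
W = -10 (W = -16 + 6 = -10)
V(F) = -48 + 12*F (V(F) = -8 + 4*(-10 - (-3)*F) = -8 + 4*(-10 + 3*F) = -8 + (-40 + 12*F) = -48 + 12*F)
1/V(z(c(-5))) = 1/(-48 + 12/(-5)) = 1/(-48 + 12*(-⅕)) = 1/(-48 - 12/5) = 1/(-252/5) = -5/252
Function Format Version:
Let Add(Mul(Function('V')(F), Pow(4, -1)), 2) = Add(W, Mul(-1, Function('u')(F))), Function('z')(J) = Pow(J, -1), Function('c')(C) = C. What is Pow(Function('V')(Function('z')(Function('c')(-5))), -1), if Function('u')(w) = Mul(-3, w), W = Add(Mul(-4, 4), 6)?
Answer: Rational(-5, 252) ≈ -0.019841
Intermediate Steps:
W = -10 (W = Add(-16, 6) = -10)
Function('V')(F) = Add(-48, Mul(12, F)) (Function('V')(F) = Add(-8, Mul(4, Add(-10, Mul(-1, Mul(-3, F))))) = Add(-8, Mul(4, Add(-10, Mul(3, F)))) = Add(-8, Add(-40, Mul(12, F))) = Add(-48, Mul(12, F)))
Pow(Function('V')(Function('z')(Function('c')(-5))), -1) = Pow(Add(-48, Mul(12, Pow(-5, -1))), -1) = Pow(Add(-48, Mul(12, Rational(-1, 5))), -1) = Pow(Add(-48, Rational(-12, 5)), -1) = Pow(Rational(-252, 5), -1) = Rational(-5, 252)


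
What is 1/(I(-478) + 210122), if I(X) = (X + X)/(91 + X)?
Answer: 387/81318170 ≈ 4.7591e-6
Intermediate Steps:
I(X) = 2*X/(91 + X) (I(X) = (2*X)/(91 + X) = 2*X/(91 + X))
1/(I(-478) + 210122) = 1/(2*(-478)/(91 - 478) + 210122) = 1/(2*(-478)/(-387) + 210122) = 1/(2*(-478)*(-1/387) + 210122) = 1/(956/387 + 210122) = 1/(81318170/387) = 387/81318170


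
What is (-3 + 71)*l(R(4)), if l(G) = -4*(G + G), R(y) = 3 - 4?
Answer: 544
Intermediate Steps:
R(y) = -1
l(G) = -8*G
(-3 + 71)*l(R(4)) = (-3 + 71)*(-8*(-1)) = 68*8 = 544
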